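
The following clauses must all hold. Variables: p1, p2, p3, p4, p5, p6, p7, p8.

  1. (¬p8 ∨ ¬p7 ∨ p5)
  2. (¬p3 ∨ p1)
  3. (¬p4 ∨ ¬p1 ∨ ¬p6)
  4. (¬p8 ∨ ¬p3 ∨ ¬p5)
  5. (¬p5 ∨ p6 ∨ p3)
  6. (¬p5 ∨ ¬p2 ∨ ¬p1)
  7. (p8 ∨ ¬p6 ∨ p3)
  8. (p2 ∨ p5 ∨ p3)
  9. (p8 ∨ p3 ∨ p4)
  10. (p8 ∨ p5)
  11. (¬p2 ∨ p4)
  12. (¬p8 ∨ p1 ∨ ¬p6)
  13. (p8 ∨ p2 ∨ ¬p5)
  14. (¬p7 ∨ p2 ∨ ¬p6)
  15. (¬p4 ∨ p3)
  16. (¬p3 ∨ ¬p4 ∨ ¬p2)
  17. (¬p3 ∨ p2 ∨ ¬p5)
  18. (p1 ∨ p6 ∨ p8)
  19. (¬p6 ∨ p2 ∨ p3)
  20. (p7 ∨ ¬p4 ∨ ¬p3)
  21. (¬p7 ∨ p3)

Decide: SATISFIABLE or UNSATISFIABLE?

Try p1 = True.
Try p2 = False.
Branch on p3: take p3 = True.
  then p5 is forced to False.
  then p8 is forced to True.
  then p7 is forced to False.
  then p4 is forced to False.
p6 is now unconstrained; take p6 = True.
So p1=True  p2=False  p3=True  p4=False  p5=False  p6=True  p7=False  p8=True is a satisfying assignment.

SATISFIABLE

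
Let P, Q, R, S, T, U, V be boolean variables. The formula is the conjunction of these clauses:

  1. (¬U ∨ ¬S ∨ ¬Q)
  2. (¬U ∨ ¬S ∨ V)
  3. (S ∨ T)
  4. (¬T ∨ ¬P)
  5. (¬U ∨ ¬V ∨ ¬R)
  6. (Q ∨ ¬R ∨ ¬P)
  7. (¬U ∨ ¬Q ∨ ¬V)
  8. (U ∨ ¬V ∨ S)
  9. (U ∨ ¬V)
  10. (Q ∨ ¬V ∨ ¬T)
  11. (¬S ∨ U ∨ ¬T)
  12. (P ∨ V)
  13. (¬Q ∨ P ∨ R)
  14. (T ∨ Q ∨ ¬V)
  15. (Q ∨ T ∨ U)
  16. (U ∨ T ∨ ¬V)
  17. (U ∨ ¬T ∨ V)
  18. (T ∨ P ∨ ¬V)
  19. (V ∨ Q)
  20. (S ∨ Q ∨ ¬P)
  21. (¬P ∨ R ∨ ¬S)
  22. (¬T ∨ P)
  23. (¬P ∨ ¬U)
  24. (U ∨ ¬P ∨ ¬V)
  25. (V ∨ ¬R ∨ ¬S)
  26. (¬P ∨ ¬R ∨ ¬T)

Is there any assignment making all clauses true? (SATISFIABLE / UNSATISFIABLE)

UNSATISFIABLE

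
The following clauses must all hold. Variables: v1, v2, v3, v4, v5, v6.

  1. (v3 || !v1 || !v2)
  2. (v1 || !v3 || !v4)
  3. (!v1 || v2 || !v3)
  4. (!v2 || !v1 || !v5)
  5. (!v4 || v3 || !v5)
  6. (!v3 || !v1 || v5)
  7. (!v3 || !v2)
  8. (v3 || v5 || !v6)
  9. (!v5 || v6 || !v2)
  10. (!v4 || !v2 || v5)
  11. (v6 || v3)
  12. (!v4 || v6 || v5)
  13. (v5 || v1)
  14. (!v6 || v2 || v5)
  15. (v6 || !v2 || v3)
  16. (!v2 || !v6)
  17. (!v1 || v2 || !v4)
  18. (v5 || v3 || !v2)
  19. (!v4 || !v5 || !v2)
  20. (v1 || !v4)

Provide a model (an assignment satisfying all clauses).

v1=False, v2=False, v3=True, v4=False, v5=True, v6=False

v4 occurs only negated in the remaining clauses — set v4 = False.
Branch on v1: take v1 = False.
  then v5 is forced to True.
Branch on v2: take v2 = False.
The remaining clauses are satisfied by v3 = True, v6 = False.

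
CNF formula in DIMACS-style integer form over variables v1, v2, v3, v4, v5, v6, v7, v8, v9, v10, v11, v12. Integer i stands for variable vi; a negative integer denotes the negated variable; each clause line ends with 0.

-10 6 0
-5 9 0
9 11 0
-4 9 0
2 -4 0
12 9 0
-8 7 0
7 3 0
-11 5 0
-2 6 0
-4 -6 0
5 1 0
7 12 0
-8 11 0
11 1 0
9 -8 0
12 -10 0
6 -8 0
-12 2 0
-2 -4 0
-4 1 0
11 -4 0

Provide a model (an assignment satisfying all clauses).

v1 occurs only positively in the remaining clauses — set v1 = True.
v3 occurs only positively in the remaining clauses — set v3 = True.
Try v2 = True.
  then v6 is forced to True.
  then v4 is forced to False.
Branch on v5: take v5 = True.
  then v9 is forced to True.
The remaining clauses are satisfied by v7 = True, v8 = False, v10 = True, v11 = False, v12 = True.

v1 = True, v2 = True, v3 = True, v4 = False, v5 = True, v6 = True, v7 = True, v8 = False, v9 = True, v10 = True, v11 = False, v12 = True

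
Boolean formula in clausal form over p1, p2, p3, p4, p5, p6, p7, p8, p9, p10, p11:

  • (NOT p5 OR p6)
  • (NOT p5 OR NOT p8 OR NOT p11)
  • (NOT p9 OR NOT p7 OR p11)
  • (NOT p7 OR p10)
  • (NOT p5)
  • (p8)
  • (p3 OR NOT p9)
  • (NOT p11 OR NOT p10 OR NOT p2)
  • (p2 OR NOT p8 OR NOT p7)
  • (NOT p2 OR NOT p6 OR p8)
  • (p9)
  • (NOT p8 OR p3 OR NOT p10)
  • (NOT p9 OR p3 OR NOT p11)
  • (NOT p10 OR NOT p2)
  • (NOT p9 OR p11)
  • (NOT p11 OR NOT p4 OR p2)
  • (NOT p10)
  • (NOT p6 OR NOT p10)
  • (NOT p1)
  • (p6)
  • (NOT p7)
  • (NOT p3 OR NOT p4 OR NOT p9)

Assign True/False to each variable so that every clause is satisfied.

The clause (NOT p5) is unit: p5 must be False.
(p8) is a unit clause, so p8 = True.
The clause (p9) is unit: p9 must be True.
Unit propagation: (p3) forces p3 = True.
(p11) is a unit clause, so p11 = True.
(NOT p10) is a unit clause, so p10 = False.
Unit propagation: (NOT p7) forces p7 = False.
Unit propagation: (NOT p1) forces p1 = False.
Unit propagation: (p6) forces p6 = True.
Unit propagation: (NOT p4) forces p4 = False.
p2 is now unconstrained; take p2 = True.
Every clause has at least one true literal under this assignment.
Check each clause:
  1. (NOT p5 OR p6) — NOT p5 is true.
  2. (NOT p8 OR NOT p11 OR NOT p5) — NOT p5 is true.
  3. (NOT p9 OR NOT p7 OR p11) — NOT p7 is true.
  4. (NOT p7 OR p10) — NOT p7 is true.
  5. (NOT p5) — NOT p5 is true.
  6. (p8) — p8 is true.
  7. (p3 OR NOT p9) — p3 is true.
  8. (NOT p11 OR NOT p10 OR NOT p2) — NOT p10 is true.
  9. (NOT p8 OR p2 OR NOT p7) — NOT p7 is true.
  10. (NOT p2 OR NOT p6 OR p8) — p8 is true.
  11. (p9) — p9 is true.
  12. (NOT p10 OR NOT p8 OR p3) — p3 is true.
  13. (NOT p11 OR NOT p9 OR p3) — p3 is true.
  14. (NOT p10 OR NOT p2) — NOT p10 is true.
  15. (p11 OR NOT p9) — p11 is true.
  16. (NOT p4 OR p2 OR NOT p11) — p2 is true.
  17. (NOT p10) — NOT p10 is true.
  18. (NOT p6 OR NOT p10) — NOT p10 is true.
  19. (NOT p1) — NOT p1 is true.
  20. (p6) — p6 is true.
  21. (NOT p7) — NOT p7 is true.
  22. (NOT p4 OR NOT p3 OR NOT p9) — NOT p4 is true.

p1=0, p2=1, p3=1, p4=0, p5=0, p6=1, p7=0, p8=1, p9=1, p10=0, p11=1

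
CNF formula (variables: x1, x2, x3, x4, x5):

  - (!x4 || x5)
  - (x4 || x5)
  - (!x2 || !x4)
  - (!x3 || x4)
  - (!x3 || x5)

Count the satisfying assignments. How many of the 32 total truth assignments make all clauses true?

Case analysis on x4 and x5:
  x4=T, x5=T: remaining (x1,x2,x3) ∈ {(F,F,F); (F,F,T); (T,F,F); (T,F,T)} — 4.
  x4=T, x5=F: a clause becomes empty — 0.
  x4=F, x5=T: remaining (x1,x2,x3) ∈ {(F,F,F); (F,T,F); (T,F,F); (T,T,F)} — 4.
  x4=F, x5=F: a clause becomes empty — 0.
Total: 4 + 0 + 4 + 0 = 8.

8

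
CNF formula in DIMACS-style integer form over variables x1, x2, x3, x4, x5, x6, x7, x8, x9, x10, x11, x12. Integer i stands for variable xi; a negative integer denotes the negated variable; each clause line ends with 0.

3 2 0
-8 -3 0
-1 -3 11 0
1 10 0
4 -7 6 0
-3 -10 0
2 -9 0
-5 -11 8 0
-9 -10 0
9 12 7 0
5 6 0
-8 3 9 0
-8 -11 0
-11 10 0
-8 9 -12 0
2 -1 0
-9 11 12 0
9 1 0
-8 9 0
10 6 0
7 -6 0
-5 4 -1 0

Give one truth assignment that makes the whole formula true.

x1=T, x2=T, x3=F, x4=T, x5=F, x6=T, x7=T, x8=F, x9=T, x10=F, x11=F, x12=T

Check each clause:
  1. (x2 \/ x3) — x2 is true.
  2. (~x3 \/ ~x8) — ~x8 is true.
  3. (~x1 \/ x11 \/ ~x3) — ~x3 is true.
  4. (x10 \/ x1) — x1 is true.
  5. (~x7 \/ x4 \/ x6) — x4 is true.
  6. (~x10 \/ ~x3) — ~x3 is true.
  7. (~x9 \/ x2) — x2 is true.
  8. (~x5 \/ x8 \/ ~x11) — ~x5 is true.
  9. (~x9 \/ ~x10) — ~x10 is true.
  10. (x9 \/ x12 \/ x7) — x9 is true.
  11. (x5 \/ x6) — x6 is true.
  12. (x3 \/ x9 \/ ~x8) — ~x8 is true.
  13. (~x11 \/ ~x8) — ~x8 is true.
  14. (x10 \/ ~x11) — ~x11 is true.
  15. (~x8 \/ ~x12 \/ x9) — ~x8 is true.
  16. (~x1 \/ x2) — x2 is true.
  17. (~x9 \/ x12 \/ x11) — x12 is true.
  18. (x1 \/ x9) — x1 is true.
  19. (~x8 \/ x9) — ~x8 is true.
  20. (x6 \/ x10) — x6 is true.
  21. (~x6 \/ x7) — x7 is true.
  22. (~x5 \/ x4 \/ ~x1) — ~x5 is true.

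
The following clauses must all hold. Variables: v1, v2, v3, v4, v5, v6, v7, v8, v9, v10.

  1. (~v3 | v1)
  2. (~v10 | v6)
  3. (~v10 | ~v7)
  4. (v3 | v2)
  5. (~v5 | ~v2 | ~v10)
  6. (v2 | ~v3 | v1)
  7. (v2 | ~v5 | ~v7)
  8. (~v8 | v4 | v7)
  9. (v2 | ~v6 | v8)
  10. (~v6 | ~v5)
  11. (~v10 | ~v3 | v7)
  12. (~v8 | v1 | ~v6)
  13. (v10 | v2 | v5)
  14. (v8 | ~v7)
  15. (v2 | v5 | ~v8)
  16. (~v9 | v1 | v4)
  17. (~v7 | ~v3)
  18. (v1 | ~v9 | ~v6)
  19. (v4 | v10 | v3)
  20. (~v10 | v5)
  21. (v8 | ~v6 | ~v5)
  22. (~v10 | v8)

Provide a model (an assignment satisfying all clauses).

v1=T, v2=T, v3=F, v4=T, v5=F, v6=T, v7=T, v8=T, v9=F, v10=F

v1 occurs only positively in the remaining clauses — set v1 = True.
Pure literal: v4 appears only positively; assign v4 = True.
Set v2 = True and propagate.
For the remaining variables, v3 = False, v5 = False, v6 = True, v7 = True, v8 = True, v9 = False, v10 = False works.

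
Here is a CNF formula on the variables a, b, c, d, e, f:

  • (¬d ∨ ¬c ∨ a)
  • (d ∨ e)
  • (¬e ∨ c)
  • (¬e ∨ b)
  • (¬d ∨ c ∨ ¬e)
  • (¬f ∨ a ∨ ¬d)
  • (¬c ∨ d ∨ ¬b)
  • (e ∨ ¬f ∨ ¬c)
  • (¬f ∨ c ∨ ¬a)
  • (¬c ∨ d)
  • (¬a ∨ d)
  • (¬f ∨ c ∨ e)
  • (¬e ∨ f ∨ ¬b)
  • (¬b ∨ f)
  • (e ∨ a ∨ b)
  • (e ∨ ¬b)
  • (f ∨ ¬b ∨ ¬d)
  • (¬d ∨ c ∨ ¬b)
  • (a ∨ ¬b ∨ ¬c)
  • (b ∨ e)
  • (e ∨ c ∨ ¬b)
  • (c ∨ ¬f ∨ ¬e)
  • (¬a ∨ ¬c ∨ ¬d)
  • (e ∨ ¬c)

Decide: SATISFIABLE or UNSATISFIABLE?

c = True:
  propagation gives d=True, a=True; an empty clause results — contradiction.
c = False:
  propagation gives e=False, d=True, f=False, b=False; an empty clause results — contradiction.
Every branch closes, so no satisfying assignment exists.

UNSATISFIABLE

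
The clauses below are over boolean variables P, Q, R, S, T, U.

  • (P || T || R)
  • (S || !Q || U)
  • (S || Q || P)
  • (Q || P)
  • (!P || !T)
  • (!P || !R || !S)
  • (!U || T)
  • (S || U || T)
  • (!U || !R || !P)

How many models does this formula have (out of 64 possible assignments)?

9

Split on P, then S.
  P=1, S=1: remaining (Q,R,T,U) ∈ {(0,0,0,0); (1,0,0,0)} — 2.
  P=1, S=0: a clause becomes empty — 0.
  P=0, S=1: 5 of the 16 assignments to (Q,R,T,U) work.
  P=0, S=0: remaining (Q,R,T,U) ∈ {(1,0,1,1); (1,1,1,1)} — 2.
Total: 2 + 0 + 5 + 2 = 9.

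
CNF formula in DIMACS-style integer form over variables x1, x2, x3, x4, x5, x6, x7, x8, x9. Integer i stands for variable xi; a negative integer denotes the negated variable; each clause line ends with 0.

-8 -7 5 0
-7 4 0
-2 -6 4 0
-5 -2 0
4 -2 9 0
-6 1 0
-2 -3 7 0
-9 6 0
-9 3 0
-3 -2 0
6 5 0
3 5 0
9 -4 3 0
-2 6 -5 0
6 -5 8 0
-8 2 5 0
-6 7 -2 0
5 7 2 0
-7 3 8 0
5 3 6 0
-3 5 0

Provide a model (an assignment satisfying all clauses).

x1=False  x2=False  x3=True  x4=True  x5=True  x6=False  x7=True  x8=True  x9=False

Check each clause:
  1. (x5 \/ ~x7 \/ ~x8) — x5 is true.
  2. (x4 \/ ~x7) — x4 is true.
  3. (~x2 \/ ~x6 \/ x4) — ~x6 is true.
  4. (~x5 \/ ~x2) — ~x2 is true.
  5. (x4 \/ x9 \/ ~x2) — x4 is true.
  6. (~x6 \/ x1) — ~x6 is true.
  7. (x7 \/ ~x2 \/ ~x3) — ~x2 is true.
  8. (~x9 \/ x6) — ~x9 is true.
  9. (x3 \/ ~x9) — x3 is true.
  10. (~x3 \/ ~x2) — ~x2 is true.
  11. (x5 \/ x6) — x5 is true.
  12. (x5 \/ x3) — x3 is true.
  13. (x3 \/ x9 \/ ~x4) — x3 is true.
  14. (~x2 \/ ~x5 \/ x6) — ~x2 is true.
  15. (x6 \/ x8 \/ ~x5) — x8 is true.
  16. (x5 \/ ~x8 \/ x2) — x5 is true.
  17. (x7 \/ ~x2 \/ ~x6) — ~x6 is true.
  18. (x2 \/ x7 \/ x5) — x5 is true.
  19. (x3 \/ ~x7 \/ x8) — x8 is true.
  20. (x5 \/ x3 \/ x6) — x3 is true.
  21. (~x3 \/ x5) — x5 is true.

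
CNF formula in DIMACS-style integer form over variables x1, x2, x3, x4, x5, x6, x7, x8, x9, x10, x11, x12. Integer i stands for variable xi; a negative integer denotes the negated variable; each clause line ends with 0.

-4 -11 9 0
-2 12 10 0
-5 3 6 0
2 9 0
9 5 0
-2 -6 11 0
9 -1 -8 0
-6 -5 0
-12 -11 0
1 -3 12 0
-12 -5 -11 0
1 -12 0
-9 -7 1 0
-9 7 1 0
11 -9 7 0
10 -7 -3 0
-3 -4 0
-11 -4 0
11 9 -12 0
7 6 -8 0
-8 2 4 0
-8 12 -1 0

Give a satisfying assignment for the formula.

Pure literal: x10 appears only positively; assign x10 = True.
Set x1 = True and propagate.
Try x2 = True.
For the remaining variables, x3 = True, x4 = False, x5 = True, x6 = False, x7 = True, x8 = True, x9 = True, x11 = False, x12 = True works.
Every clause has at least one true literal under this assignment.

x1=T, x2=T, x3=T, x4=F, x5=T, x6=F, x7=T, x8=T, x9=T, x10=T, x11=F, x12=T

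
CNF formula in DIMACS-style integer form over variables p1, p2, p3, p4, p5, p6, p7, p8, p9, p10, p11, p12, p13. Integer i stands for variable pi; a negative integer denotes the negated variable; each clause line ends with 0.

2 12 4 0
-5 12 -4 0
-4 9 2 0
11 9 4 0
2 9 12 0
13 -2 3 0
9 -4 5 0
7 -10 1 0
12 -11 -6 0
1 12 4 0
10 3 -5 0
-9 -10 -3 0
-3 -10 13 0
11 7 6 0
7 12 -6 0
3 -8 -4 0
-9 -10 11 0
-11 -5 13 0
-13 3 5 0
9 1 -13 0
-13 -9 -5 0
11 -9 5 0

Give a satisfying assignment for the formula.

p1 = 0  p2 = 0  p3 = 1  p4 = 0  p5 = 1  p6 = 0  p7 = 1  p8 = 1  p9 = 1  p10 = 0  p11 = 0  p12 = 1  p13 = 0

Pure literal: p7 appears only positively; assign p7 = True.
Pure literal: p12 appears only positively; assign p12 = True.
Branch on p1: take p1 = False.
Branch on p2: take p2 = False.
Set p3 = True and propagate.
For the remaining variables, p4 = False, p5 = True, p6 = False, p8 = True, p9 = True, p10 = False, p11 = False, p13 = False works.
Every clause has at least one true literal under this assignment.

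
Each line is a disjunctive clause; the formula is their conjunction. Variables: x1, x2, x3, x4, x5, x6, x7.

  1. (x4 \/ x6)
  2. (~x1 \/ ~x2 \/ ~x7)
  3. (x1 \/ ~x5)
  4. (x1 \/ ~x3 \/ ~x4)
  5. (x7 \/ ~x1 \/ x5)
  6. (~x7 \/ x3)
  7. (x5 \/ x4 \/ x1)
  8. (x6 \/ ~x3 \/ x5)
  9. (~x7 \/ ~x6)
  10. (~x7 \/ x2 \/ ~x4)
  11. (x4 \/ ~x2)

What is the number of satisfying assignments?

Case analysis on x1 and x4:
  x1=T, x4=T: forces x5=T; x7=F; x2, x3, x6 free → 2^3 = 8.
  x1=T, x4=F: remaining (x2,x3,x5,x6,x7) ∈ {(F,F,T,T,F); (F,T,T,T,F)} — 2.
  x1=F, x4=T: remaining (x2,x3,x5,x6,x7) ∈ {(F,F,F,F,F); (F,F,F,T,F); (T,F,F,F,F); (T,F,F,T,F)} — 4.
  x1=F, x4=F: a clause becomes empty — 0.
Total: 8 + 2 + 4 + 0 = 14.

14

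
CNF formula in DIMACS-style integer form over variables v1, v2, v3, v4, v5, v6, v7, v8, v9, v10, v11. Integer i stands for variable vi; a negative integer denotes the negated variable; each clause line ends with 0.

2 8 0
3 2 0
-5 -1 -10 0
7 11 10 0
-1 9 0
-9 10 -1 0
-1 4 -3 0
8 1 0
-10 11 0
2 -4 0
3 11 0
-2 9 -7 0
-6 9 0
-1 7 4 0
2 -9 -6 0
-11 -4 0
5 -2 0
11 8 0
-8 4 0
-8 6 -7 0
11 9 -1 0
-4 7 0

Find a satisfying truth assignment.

v1 = F, v2 = T, v3 = T, v4 = T, v5 = T, v6 = T, v7 = T, v8 = T, v9 = T, v10 = F, v11 = F

Check each clause:
  1. (v8 OR v2) — v8 is true.
  2. (v2 OR v3) — v2 is true.
  3. (NOT v10 OR NOT v1 OR NOT v5) — NOT v10 is true.
  4. (v7 OR v10 OR v11) — v7 is true.
  5. (v9 OR NOT v1) — v9 is true.
  6. (v10 OR NOT v9 OR NOT v1) — NOT v1 is true.
  7. (v4 OR NOT v3 OR NOT v1) — v4 is true.
  8. (v1 OR v8) — v8 is true.
  9. (v11 OR NOT v10) — NOT v10 is true.
  10. (NOT v4 OR v2) — v2 is true.
  11. (v3 OR v11) — v3 is true.
  12. (NOT v2 OR NOT v7 OR v9) — v9 is true.
  13. (v9 OR NOT v6) — v9 is true.
  14. (v4 OR NOT v1 OR v7) — v4 is true.
  15. (v2 OR NOT v9 OR NOT v6) — v2 is true.
  16. (NOT v4 OR NOT v11) — NOT v11 is true.
  17. (v5 OR NOT v2) — v5 is true.
  18. (v8 OR v11) — v8 is true.
  19. (v4 OR NOT v8) — v4 is true.
  20. (NOT v8 OR v6 OR NOT v7) — v6 is true.
  21. (v9 OR v11 OR NOT v1) — v9 is true.
  22. (NOT v4 OR v7) — v7 is true.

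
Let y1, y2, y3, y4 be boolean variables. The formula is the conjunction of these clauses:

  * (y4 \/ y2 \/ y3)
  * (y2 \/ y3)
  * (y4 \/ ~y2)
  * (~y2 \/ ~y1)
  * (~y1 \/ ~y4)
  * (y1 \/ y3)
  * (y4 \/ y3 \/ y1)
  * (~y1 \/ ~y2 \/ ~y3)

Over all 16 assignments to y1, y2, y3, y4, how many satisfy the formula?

4

Satisfying assignments:
  y1=F y2=F y3=T y4=F
  y1=F y2=F y3=T y4=T
  y1=F y2=T y3=T y4=T
  y1=T y2=F y3=T y4=F
Count: 4.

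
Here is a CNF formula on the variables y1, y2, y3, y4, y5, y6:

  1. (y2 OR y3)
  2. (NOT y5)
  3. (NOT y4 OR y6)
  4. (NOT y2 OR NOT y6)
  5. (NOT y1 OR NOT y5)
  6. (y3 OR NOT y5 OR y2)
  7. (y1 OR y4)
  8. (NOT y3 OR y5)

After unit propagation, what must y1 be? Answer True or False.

True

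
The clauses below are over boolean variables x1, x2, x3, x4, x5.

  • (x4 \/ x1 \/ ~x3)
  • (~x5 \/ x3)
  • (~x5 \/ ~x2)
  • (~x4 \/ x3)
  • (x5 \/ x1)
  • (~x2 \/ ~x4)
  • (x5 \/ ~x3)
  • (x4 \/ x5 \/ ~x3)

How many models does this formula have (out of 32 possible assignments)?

5

The models are:
  x1=0 x2=0 x3=1 x4=1 x5=1
  x1=1 x2=0 x3=0 x4=0 x5=0
  x1=1 x2=0 x3=1 x4=0 x5=1
  x1=1 x2=0 x3=1 x4=1 x5=1
  x1=1 x2=1 x3=0 x4=0 x5=0
Count: 5.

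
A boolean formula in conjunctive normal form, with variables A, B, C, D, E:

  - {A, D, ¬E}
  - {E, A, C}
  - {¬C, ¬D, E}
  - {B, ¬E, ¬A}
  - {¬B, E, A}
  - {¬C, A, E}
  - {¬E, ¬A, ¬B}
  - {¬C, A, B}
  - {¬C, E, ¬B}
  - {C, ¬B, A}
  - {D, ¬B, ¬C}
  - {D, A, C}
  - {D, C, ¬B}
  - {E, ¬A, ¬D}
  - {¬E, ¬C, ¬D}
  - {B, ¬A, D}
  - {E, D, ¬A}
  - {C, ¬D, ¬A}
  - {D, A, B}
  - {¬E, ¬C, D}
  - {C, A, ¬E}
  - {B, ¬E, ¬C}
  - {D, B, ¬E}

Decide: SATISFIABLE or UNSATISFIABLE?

UNSATISFIABLE

A = True:
  D = True:
    propagation gives E=True, B=True; an empty clause results — contradiction.
  D = False:
    propagation gives B=True, E=False; an empty clause results — contradiction.
A = False:
  C = True:
    propagation gives E=True, D=True; an empty clause results — contradiction.
  C = False:
    propagation gives E=True; an empty clause results — contradiction.
Every branch closes, so no satisfying assignment exists.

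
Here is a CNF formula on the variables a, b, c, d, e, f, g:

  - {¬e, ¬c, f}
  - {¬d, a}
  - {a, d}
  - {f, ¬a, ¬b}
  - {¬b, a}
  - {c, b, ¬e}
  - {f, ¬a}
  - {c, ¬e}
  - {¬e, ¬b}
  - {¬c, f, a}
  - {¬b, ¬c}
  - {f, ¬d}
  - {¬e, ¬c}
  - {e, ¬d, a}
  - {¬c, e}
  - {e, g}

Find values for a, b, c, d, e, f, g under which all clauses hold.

a=True  b=True  c=False  d=True  e=False  f=True  g=True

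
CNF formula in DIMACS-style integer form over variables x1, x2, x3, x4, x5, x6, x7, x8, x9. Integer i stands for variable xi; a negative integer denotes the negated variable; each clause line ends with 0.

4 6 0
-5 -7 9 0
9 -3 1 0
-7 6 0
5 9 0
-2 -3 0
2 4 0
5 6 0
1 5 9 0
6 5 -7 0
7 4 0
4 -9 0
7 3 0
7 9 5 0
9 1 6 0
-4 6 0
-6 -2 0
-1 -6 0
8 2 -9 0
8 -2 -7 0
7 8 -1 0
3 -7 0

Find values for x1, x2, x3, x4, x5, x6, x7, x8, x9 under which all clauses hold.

x1=False, x2=False, x3=True, x4=True, x5=True, x6=True, x7=True, x8=True, x9=True

x8 occurs only positively in the remaining clauses — set x8 = True.
Set x1 = False and propagate.
Set x2 = False and propagate.
  then x4 is forced to True.
  then x6 is forced to True.
Try x3 = True.
  then x9 is forced to True.
x5, x7 are now unconstrained; take x5 = True, x7 = True.
Every clause has at least one true literal under this assignment.
Check each clause:
  1. (x4 | x6) — x4 is true.
  2. (x9 | ~x5 | ~x7) — x9 is true.
  3. (x9 | x1 | ~x3) — x9 is true.
  4. (~x7 | x6) — x6 is true.
  5. (x9 | x5) — x9 is true.
  6. (~x2 | ~x3) — ~x2 is true.
  7. (x4 | x2) — x4 is true.
  8. (x6 | x5) — x5 is true.
  9. (x1 | x9 | x5) — x9 is true.
  10. (~x7 | x6 | x5) — x5 is true.
  11. (x7 | x4) — x4 is true.
  12. (x4 | ~x9) — x4 is true.
  13. (x3 | x7) — x3 is true.
  14. (x7 | x9 | x5) — x9 is true.
  15. (x6 | x1 | x9) — x9 is true.
  16. (x6 | ~x4) — x6 is true.
  17. (~x6 | ~x2) — ~x2 is true.
  18. (~x6 | ~x1) — ~x1 is true.
  19. (~x9 | x8 | x2) — x8 is true.
  20. (~x2 | x8 | ~x7) — x8 is true.
  21. (x7 | x8 | ~x1) — x8 is true.
  22. (x3 | ~x7) — x3 is true.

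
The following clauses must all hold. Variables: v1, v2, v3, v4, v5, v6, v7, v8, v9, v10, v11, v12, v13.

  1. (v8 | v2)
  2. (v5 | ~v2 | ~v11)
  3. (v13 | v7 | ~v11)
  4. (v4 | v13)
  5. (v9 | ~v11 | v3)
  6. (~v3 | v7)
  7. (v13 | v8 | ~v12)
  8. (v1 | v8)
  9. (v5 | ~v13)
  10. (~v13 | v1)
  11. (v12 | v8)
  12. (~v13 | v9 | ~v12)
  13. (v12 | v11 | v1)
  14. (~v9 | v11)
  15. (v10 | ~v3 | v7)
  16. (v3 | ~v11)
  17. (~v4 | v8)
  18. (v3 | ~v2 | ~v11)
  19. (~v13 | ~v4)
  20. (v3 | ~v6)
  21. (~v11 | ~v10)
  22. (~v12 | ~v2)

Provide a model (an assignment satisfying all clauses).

Pure literal: v1 appears only positively; assign v1 = True.
Pure literal: v5 appears only positively; assign v5 = True.
Branch on v2: take v2 = False.
  then v8 is forced to True.
Set v3 = True and propagate.
  then v7 is forced to True.
Branch on v4: take v4 = True.
  then v13 is forced to False.
For the remaining variables, v6 = True, v9 = False, v10 = False, v11 = False, v12 = True works.

v1=T, v2=F, v3=T, v4=T, v5=T, v6=T, v7=T, v8=T, v9=F, v10=F, v11=F, v12=T, v13=F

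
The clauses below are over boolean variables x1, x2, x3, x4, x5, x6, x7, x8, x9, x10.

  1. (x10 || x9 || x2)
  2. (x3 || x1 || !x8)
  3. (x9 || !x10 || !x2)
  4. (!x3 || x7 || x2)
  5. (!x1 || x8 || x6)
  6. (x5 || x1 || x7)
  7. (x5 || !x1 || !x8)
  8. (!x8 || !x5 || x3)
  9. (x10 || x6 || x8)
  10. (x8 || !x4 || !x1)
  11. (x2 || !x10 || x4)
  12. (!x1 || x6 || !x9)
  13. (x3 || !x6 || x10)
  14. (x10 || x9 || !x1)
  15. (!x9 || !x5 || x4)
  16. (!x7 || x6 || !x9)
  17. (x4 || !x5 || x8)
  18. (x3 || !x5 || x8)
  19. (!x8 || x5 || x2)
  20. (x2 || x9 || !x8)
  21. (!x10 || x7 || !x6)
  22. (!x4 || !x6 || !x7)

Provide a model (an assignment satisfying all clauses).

x1=F, x2=T, x3=T, x4=T, x5=T, x6=T, x7=F, x8=T, x9=F, x10=F

Set x1 = False and propagate.
Branch on x2: take x2 = True.
For the remaining variables, x3 = True, x4 = True, x5 = True, x6 = True, x7 = False, x8 = True, x9 = False, x10 = False works.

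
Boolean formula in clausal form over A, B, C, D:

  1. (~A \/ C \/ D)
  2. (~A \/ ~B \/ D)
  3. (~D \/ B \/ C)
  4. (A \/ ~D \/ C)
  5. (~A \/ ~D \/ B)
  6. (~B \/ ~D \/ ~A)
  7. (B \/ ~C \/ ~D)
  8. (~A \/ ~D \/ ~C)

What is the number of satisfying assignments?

6

Satisfying assignments:
  A=F B=F C=F D=F
  A=F B=F C=T D=F
  A=F B=T C=F D=F
  A=F B=T C=T D=F
  A=F B=T C=T D=T
  A=T B=F C=T D=F
That's 6 in total.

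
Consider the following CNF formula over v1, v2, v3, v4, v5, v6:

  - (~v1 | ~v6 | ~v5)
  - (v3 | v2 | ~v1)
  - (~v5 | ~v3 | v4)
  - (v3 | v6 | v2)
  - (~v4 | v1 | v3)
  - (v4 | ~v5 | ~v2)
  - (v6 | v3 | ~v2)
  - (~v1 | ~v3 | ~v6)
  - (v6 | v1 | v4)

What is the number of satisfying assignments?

Case analysis on v3 and v1:
  v3=T, v1=T: v2 free; 3 ways for (v4,v5,v6) × 2^1 = 6.
  v3=T, v1=F: v2 free; 5 ways for (v4,v5,v6) × 2^1 = 10.
  v3=F, v1=T: remaining (v2,v4,v5,v6) ∈ {(T,F,F,T); (T,T,F,T)} — 2.
  v3=F, v1=F: remaining (v2,v4,v5,v6) ∈ {(F,F,F,T); (F,F,T,T); (T,F,F,T)} — 3.
Total: 6 + 10 + 2 + 3 = 21.

21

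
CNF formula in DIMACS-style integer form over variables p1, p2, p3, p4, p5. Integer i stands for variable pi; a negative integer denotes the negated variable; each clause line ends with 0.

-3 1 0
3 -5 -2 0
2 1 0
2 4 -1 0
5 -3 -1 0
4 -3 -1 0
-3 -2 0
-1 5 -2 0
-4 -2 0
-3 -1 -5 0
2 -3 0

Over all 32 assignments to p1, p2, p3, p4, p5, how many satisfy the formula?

The models are:
  p1=F p2=T p3=F p4=F p5=F
  p1=T p2=F p3=F p4=T p5=F
  p1=T p2=F p3=F p4=T p5=T
Count: 3.

3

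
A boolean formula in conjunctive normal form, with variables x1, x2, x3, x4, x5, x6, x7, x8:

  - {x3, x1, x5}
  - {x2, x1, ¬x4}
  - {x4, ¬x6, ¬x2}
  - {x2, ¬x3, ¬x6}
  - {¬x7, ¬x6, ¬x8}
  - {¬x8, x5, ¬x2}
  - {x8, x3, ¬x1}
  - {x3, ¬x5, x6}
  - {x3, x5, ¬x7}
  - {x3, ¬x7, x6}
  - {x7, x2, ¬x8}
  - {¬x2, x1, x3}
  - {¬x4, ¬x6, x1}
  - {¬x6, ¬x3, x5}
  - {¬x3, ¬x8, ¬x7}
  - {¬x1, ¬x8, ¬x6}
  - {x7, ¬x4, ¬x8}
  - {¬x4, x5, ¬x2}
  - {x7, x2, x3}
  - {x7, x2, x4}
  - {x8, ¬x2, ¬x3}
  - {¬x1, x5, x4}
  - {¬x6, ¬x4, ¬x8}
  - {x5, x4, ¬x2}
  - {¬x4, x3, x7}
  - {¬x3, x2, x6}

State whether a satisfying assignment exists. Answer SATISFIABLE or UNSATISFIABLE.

Set x1 = False and propagate.
Try x2 = False.
  then x4 is forced to False.
  then x7 is forced to True.
Branch on x3: take x3 = False.
  then x5 is forced to True.
  then x6 is forced to True.
  then x8 is forced to False.
Every clause has at least one true literal under this assignment.
So x1=F, x2=F, x3=F, x4=F, x5=T, x6=T, x7=T, x8=F is a satisfying assignment.

SATISFIABLE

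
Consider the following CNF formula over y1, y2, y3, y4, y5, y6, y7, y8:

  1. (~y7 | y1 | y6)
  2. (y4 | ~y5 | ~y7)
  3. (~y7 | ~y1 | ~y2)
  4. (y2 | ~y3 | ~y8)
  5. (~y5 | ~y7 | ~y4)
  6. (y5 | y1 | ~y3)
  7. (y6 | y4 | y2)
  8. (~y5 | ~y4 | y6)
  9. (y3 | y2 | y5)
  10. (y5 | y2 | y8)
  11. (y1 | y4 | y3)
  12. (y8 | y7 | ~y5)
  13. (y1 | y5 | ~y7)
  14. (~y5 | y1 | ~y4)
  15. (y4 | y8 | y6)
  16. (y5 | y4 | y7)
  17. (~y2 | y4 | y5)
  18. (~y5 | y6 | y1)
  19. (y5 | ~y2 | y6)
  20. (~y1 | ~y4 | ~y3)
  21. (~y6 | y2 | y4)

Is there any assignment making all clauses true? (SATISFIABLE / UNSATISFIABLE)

Set y1 = True and propagate.
Set y2 = True and propagate.
  then y7 is forced to False.
Try y3 = False.
For the remaining variables, y4 = True, y5 = False, y6 = True, y8 = True works.
So y1=T, y2=T, y3=F, y4=T, y5=F, y6=T, y7=F, y8=T is a satisfying assignment.

SATISFIABLE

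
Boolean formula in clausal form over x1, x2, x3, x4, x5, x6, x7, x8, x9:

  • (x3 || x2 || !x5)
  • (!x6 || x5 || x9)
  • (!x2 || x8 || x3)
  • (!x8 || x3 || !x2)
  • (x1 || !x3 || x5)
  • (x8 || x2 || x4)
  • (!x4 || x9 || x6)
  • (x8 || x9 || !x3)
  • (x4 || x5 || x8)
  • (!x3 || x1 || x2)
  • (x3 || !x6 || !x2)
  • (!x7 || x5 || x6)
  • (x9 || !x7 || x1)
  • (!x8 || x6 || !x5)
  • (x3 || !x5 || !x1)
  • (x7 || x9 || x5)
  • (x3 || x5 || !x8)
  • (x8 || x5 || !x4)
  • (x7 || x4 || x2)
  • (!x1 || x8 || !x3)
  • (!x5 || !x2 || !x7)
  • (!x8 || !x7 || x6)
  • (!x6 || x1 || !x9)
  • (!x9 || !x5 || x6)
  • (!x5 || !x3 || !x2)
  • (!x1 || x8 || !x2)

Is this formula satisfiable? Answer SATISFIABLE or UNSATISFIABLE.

SATISFIABLE

Branch on x1: take x1 = True.
The remaining clauses are satisfied by x2 = False, x3 = True, x4 = True, x5 = False, x6 = True, x7 = False, x8 = True, x9 = True.
Every clause has at least one true literal under this assignment.
So x1=T, x2=F, x3=T, x4=T, x5=F, x6=T, x7=F, x8=T, x9=T is a satisfying assignment.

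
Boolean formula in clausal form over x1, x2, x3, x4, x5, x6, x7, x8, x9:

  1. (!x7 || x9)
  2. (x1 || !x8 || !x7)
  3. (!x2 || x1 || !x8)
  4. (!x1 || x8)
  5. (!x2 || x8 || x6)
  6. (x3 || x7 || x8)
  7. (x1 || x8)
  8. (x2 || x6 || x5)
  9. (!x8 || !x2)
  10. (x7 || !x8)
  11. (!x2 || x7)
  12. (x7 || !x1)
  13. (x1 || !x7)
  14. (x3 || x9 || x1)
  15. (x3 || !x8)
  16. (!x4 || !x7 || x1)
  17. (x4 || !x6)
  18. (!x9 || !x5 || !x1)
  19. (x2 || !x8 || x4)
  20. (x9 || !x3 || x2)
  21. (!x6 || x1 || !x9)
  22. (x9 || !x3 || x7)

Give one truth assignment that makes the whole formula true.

x1=True, x2=False, x3=True, x4=True, x5=False, x6=True, x7=True, x8=True, x9=True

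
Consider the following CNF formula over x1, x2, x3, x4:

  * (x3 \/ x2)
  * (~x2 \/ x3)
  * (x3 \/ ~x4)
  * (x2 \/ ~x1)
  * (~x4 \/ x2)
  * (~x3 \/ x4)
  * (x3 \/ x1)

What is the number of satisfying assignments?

The models are:
  x1=F x2=T x3=T x4=T
  x1=T x2=T x3=T x4=T
Count: 2.

2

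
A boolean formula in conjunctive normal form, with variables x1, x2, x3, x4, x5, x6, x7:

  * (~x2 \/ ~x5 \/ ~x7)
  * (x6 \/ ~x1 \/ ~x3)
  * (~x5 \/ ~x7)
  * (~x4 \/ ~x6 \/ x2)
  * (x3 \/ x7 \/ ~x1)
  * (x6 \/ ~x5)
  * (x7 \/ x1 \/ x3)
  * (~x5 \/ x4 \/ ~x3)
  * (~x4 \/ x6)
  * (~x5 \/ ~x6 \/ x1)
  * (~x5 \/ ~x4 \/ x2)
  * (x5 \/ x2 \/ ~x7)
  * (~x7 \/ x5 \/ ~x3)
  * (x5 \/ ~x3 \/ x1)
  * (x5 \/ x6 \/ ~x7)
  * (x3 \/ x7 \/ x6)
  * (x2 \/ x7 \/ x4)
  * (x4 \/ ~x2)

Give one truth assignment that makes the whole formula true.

x1=F, x2=T, x3=F, x4=T, x5=F, x6=T, x7=T

Check each clause:
  1. (~x7 \/ ~x2 \/ ~x5) — ~x5 is true.
  2. (~x3 \/ ~x1 \/ x6) — ~x3 is true.
  3. (~x5 \/ ~x7) — ~x5 is true.
  4. (x2 \/ ~x6 \/ ~x4) — x2 is true.
  5. (x7 \/ ~x1 \/ x3) — ~x1 is true.
  6. (x6 \/ ~x5) — ~x5 is true.
  7. (x3 \/ x1 \/ x7) — x7 is true.
  8. (~x3 \/ ~x5 \/ x4) — ~x5 is true.
  9. (~x4 \/ x6) — x6 is true.
  10. (~x5 \/ ~x6 \/ x1) — ~x5 is true.
  11. (~x5 \/ x2 \/ ~x4) — x2 is true.
  12. (~x7 \/ x5 \/ x2) — x2 is true.
  13. (~x7 \/ x5 \/ ~x3) — ~x3 is true.
  14. (~x3 \/ x5 \/ x1) — ~x3 is true.
  15. (x5 \/ ~x7 \/ x6) — x6 is true.
  16. (x7 \/ x3 \/ x6) — x6 is true.
  17. (x2 \/ x7 \/ x4) — x2 is true.
  18. (~x2 \/ x4) — x4 is true.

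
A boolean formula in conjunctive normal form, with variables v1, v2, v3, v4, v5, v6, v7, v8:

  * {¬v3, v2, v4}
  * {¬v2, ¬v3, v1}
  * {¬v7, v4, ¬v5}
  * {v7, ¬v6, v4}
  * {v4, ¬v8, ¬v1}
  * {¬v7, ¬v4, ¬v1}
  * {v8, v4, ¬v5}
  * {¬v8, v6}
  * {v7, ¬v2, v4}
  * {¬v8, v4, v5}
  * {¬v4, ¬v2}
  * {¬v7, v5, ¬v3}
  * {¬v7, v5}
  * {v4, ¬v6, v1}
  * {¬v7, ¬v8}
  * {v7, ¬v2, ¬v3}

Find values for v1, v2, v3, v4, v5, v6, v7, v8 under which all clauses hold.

Pure literal: v3 appears only negated; assign v3 = False.
Try v1 = False.
Try v2 = False.
The remaining clauses are satisfied by v4 = True, v5 = True, v6 = False, v7 = False, v8 = False.
Every clause has at least one true literal under this assignment.

v1=False, v2=False, v3=False, v4=True, v5=True, v6=False, v7=False, v8=False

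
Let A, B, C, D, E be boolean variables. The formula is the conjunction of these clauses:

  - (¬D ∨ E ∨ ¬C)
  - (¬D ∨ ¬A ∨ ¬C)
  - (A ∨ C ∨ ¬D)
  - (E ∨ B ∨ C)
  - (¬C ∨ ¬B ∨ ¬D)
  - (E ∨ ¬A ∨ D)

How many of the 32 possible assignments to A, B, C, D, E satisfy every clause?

Split on C, then D.
  C=T, D=T: remaining (A,B,E) ∈ {(F,F,T)} — 1.
  C=T, D=F: B free; 3 ways for (A,E) × 2^1 = 6.
  C=F, D=T: remaining (A,B,E) ∈ {(T,F,T); (T,T,F); (T,T,T)} — 3.
  C=F, D=F: 5 of the 8 assignments to (A,B,E) work.
Total: 1 + 6 + 3 + 5 = 15.

15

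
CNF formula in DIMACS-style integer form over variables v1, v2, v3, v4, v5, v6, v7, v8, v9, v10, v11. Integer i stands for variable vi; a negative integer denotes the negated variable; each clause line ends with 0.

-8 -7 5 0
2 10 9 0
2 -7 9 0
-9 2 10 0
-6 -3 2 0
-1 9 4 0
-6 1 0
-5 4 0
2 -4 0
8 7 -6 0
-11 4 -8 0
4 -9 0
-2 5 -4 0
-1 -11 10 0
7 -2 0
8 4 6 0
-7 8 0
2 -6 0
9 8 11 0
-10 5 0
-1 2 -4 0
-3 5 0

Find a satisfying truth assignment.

v1=False, v2=True, v3=False, v4=True, v5=True, v6=False, v7=True, v8=True, v9=False, v10=False, v11=False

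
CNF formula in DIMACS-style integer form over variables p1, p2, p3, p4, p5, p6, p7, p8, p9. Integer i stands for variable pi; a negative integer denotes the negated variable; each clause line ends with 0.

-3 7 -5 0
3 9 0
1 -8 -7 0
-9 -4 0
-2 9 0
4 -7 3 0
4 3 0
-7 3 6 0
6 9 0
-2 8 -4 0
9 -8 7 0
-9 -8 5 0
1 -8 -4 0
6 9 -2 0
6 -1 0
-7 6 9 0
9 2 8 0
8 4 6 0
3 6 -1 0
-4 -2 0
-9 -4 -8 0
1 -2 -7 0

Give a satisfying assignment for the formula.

Pure literal: p6 appears only positively; assign p6 = True.
Set p1 = True and propagate.
Try p2 = False.
Branch on p3: take p3 = True.
The remaining clauses are satisfied by p4 = False, p5 = True, p7 = True, p8 = True, p9 = False.

p1 = T, p2 = F, p3 = T, p4 = F, p5 = T, p6 = T, p7 = T, p8 = T, p9 = F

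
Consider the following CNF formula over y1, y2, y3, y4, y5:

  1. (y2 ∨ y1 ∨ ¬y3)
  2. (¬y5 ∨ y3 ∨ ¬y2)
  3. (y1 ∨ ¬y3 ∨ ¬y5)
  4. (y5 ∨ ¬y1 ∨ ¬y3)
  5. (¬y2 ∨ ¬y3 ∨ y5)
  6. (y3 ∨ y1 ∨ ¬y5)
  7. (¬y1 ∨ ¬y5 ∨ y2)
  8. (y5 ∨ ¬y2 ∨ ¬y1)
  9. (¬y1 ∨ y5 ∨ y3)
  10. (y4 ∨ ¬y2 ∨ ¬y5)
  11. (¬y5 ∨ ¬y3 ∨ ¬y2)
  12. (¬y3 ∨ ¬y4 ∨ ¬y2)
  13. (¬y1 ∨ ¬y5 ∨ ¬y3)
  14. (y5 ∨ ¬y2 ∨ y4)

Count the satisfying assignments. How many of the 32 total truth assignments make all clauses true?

3

The models are:
  y1=0 y2=0 y3=0 y4=0 y5=0
  y1=0 y2=0 y3=0 y4=1 y5=0
  y1=0 y2=1 y3=0 y4=1 y5=0
Count: 3.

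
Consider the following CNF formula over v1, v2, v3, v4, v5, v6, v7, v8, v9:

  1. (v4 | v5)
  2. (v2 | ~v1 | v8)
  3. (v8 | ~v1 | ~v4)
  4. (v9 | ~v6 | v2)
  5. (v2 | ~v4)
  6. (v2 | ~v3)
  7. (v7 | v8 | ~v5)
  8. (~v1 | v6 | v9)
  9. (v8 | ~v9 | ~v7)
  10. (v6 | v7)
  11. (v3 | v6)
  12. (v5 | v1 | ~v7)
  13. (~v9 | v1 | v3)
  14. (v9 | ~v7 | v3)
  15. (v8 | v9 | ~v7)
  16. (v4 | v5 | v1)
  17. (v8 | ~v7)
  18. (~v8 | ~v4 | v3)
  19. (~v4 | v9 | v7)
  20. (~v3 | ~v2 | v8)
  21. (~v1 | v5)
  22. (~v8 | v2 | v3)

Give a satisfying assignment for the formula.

v1=True, v2=True, v3=True, v4=True, v5=True, v6=False, v7=True, v8=True, v9=True

Try v1 = True.
  then v5 is forced to True.
Set v2 = True and propagate.
For the remaining variables, v3 = True, v4 = True, v6 = False, v7 = True, v8 = True, v9 = True works.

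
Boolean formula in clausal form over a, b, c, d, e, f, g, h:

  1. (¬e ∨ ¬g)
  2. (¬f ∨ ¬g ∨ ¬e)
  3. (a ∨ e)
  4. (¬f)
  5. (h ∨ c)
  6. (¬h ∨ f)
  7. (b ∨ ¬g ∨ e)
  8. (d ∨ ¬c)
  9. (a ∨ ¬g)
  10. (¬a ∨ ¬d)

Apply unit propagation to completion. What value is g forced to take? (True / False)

False

(¬f) is a unit clause: f = False.
In (f ∨ ¬h), f is now false; ¬h must hold, so h = False.
(c ∨ h) with h = False leaves only c, so c = True.
In (¬c ∨ d), ¬c is now false; d must hold, so d = True.
In (¬d ∨ ¬a), ¬d is now false; ¬a must hold, so a = False.
From (e ∨ a) and a = False: e = True.
(¬g ∨ ¬e): since e = True, the clause reduces to (¬g). g = False.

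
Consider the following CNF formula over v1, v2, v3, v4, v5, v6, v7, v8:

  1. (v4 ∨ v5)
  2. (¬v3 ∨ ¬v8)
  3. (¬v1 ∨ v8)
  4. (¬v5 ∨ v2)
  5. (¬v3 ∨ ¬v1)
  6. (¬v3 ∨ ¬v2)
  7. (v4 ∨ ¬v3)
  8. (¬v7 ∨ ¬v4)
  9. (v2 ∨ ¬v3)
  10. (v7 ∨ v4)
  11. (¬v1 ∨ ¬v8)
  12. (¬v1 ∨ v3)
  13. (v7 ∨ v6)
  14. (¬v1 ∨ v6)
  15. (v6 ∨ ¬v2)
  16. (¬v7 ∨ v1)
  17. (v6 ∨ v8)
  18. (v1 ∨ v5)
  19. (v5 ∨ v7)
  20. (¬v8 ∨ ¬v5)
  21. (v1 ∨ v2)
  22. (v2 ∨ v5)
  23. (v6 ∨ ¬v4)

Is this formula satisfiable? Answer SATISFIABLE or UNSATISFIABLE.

SATISFIABLE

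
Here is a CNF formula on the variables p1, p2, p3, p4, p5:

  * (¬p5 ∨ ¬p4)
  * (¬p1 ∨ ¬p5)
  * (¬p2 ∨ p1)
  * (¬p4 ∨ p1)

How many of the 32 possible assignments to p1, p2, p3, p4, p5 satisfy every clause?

Split on p1, then p4.
  p1=T, p4=T: remaining (p2,p3,p5) ∈ {(F,F,F); (F,T,F); (T,F,F); (T,T,F)} — 4.
  p1=T, p4=F: remaining (p2,p3,p5) ∈ {(F,F,F); (F,T,F); (T,F,F); (T,T,F)} — 4.
  p1=F, p4=T: a clause becomes empty — 0.
  p1=F, p4=F: remaining (p2,p3,p5) ∈ {(F,F,F); (F,F,T); (F,T,F); (F,T,T)} — 4.
Total: 4 + 4 + 0 + 4 = 12.

12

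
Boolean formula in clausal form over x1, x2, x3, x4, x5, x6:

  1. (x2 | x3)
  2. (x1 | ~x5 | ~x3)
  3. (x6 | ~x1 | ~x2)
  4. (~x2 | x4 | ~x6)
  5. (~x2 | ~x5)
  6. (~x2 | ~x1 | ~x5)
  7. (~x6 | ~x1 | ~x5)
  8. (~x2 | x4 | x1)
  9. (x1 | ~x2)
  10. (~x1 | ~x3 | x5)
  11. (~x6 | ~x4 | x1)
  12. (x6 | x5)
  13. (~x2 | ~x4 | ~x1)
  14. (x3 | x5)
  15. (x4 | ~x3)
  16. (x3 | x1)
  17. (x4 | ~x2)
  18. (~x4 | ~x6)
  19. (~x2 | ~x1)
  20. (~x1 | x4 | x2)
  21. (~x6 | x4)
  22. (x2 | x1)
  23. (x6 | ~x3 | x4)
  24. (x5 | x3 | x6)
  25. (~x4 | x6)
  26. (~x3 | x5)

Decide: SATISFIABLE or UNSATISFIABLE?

x1 = True:
  propagation gives x2=False, x3=True, x5=True, x6=False; an empty clause results — contradiction.
x1 = False:
  propagation gives x2=False; an empty clause results — contradiction.
Every branch closes, so no satisfying assignment exists.

UNSATISFIABLE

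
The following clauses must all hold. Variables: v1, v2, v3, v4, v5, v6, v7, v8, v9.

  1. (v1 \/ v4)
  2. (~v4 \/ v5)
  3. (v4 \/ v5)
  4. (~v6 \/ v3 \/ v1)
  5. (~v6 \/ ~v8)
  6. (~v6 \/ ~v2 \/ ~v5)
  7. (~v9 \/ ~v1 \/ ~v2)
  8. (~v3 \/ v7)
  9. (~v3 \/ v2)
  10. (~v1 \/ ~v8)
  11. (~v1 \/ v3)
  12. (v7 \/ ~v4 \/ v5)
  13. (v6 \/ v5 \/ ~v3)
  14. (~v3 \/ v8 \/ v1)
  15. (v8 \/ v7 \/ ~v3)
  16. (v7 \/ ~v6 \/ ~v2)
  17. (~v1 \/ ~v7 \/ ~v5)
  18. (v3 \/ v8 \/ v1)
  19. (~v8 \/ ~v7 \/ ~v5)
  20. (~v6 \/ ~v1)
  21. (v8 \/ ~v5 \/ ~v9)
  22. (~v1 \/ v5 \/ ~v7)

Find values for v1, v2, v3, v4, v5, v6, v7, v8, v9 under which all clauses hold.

v1 = 0  v2 = 1  v3 = 0  v4 = 1  v5 = 1  v6 = 0  v7 = 0  v8 = 1  v9 = 1

Check each clause:
  1. (v4 \/ v1) — v4 is true.
  2. (~v4 \/ v5) — v5 is true.
  3. (v5 \/ v4) — v4 is true.
  4. (v1 \/ v3 \/ ~v6) — ~v6 is true.
  5. (~v8 \/ ~v6) — ~v6 is true.
  6. (~v2 \/ ~v6 \/ ~v5) — ~v6 is true.
  7. (~v2 \/ ~v9 \/ ~v1) — ~v1 is true.
  8. (~v3 \/ v7) — ~v3 is true.
  9. (~v3 \/ v2) — v2 is true.
  10. (~v8 \/ ~v1) — ~v1 is true.
  11. (~v1 \/ v3) — ~v1 is true.
  12. (v5 \/ ~v4 \/ v7) — v5 is true.
  13. (~v3 \/ v6 \/ v5) — ~v3 is true.
  14. (v1 \/ v8 \/ ~v3) — v8 is true.
  15. (~v3 \/ v8 \/ v7) — v8 is true.
  16. (~v6 \/ v7 \/ ~v2) — ~v6 is true.
  17. (~v5 \/ ~v1 \/ ~v7) — ~v7 is true.
  18. (v1 \/ v8 \/ v3) — v8 is true.
  19. (~v8 \/ ~v7 \/ ~v5) — ~v7 is true.
  20. (~v1 \/ ~v6) — ~v6 is true.
  21. (~v9 \/ v8 \/ ~v5) — v8 is true.
  22. (~v1 \/ v5 \/ ~v7) — ~v7 is true.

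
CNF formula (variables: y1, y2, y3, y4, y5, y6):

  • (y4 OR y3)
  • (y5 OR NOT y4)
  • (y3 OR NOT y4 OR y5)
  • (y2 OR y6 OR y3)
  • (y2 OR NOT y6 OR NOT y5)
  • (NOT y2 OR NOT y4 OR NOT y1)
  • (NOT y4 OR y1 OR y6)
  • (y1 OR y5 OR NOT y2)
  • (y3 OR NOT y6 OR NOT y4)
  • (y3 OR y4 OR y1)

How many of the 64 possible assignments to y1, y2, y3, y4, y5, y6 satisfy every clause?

14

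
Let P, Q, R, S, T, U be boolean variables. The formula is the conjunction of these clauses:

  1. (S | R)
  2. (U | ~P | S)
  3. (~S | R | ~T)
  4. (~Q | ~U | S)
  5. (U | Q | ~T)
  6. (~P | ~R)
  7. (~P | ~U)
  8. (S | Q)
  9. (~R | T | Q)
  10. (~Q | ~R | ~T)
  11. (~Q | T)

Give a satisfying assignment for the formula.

Pure literal: P appears only negated; assign P = False.
Branch on Q: take Q = False.
  then S is forced to True.
Set R = False and propagate.
  then T is forced to False.
U is now unconstrained; take U = True.
Every clause has at least one true literal under this assignment.
Check each clause:
  1. (S | R) — S is true.
  2. (S | ~P | U) — S is true.
  3. (~T | R | ~S) — ~T is true.
  4. (~Q | ~U | S) — S is true.
  5. (U | ~T | Q) — ~T is true.
  6. (~P | ~R) — ~R is true.
  7. (~U | ~P) — ~P is true.
  8. (S | Q) — S is true.
  9. (Q | ~R | T) — ~R is true.
  10. (~T | ~R | ~Q) — ~T is true.
  11. (T | ~Q) — ~Q is true.

P = F, Q = F, R = F, S = T, T = F, U = T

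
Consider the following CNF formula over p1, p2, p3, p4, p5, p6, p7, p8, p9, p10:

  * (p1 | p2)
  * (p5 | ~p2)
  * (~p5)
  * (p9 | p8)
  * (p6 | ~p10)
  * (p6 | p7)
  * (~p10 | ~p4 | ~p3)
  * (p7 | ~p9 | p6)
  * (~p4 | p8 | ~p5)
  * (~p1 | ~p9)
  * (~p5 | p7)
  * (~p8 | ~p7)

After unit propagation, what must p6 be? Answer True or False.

(~p5) stands alone — p5 = False.
In (p5 | ~p2), p5 is now false; ~p2 must hold, so p2 = False.
From (p2 | p1) and p2 = False: p1 = True.
(~p9 | ~p1) with p1 = True leaves only ~p9, so p9 = False.
(p8 | p9) with p9 = False leaves only p8, so p8 = True.
From (~p8 | ~p7) and p8 = True: p7 = False.
(p7 | p6) with p7 = False leaves only p6, so p6 = True.

True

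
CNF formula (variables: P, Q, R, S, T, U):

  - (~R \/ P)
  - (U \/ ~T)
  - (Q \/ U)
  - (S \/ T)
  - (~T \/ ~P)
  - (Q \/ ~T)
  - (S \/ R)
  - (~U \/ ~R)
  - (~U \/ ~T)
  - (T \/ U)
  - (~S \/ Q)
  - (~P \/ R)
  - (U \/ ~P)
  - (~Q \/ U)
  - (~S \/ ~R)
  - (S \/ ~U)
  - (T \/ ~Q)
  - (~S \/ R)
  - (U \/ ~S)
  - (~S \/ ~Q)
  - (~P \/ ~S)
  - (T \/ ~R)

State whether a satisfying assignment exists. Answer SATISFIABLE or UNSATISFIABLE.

S = True:
  propagation gives Q=True; an empty clause results — contradiction.
S = False:
  propagation gives T=True, U=True; an empty clause results — contradiction.
Every branch closes, so no satisfying assignment exists.

UNSATISFIABLE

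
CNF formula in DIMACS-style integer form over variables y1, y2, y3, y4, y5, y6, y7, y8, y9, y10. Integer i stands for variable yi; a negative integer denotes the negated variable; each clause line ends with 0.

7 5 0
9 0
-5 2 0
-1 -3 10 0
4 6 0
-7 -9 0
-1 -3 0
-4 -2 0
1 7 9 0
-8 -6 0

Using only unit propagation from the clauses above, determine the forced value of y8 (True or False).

False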